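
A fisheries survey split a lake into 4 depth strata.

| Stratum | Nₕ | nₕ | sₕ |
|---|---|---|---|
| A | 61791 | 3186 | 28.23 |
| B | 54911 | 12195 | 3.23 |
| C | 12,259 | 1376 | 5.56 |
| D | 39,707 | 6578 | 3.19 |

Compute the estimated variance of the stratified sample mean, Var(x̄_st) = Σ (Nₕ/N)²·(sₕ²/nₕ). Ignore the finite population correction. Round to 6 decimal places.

N = 168668. Term for each stratum: Wₕ²sₕ²/nₕ.
Var(x̄_st) = 0.033570750 + 0.000090673 + 0.000118680 + 0.000085735 = 0.033865837 → 0.033866.

0.033866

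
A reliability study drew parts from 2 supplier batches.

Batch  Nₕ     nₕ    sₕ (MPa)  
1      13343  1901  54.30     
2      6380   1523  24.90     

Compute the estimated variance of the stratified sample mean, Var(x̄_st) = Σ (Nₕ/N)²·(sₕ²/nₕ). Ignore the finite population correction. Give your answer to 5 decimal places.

N = 19723; Wₕ = Nₕ/N.
batch 1: (13343/19723)²·54.30²/1901 = 0.70986958
batch 2: (6380/19723)²·24.90²/1523 = 0.04259849
Sum = 0.75246807 → 0.75247.

0.75247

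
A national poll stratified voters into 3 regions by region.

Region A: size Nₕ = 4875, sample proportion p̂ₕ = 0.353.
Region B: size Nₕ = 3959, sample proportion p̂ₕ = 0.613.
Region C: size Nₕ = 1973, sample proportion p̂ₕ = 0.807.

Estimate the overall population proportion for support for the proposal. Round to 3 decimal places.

0.531

Wₕ = Nₕ/N with N = 10807: 0.4511, 0.3663, 0.1826.
p̂_st = 0.4511·0.353 + 0.3663·0.613 + 0.1826·0.807 ≈ 0.53113... → 0.531.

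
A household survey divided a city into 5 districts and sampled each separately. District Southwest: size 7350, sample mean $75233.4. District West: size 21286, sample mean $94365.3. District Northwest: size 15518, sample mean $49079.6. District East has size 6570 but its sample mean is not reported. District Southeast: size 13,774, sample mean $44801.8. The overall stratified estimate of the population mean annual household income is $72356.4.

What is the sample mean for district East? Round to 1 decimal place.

110578.5

Σ Nₕx̄ₕ = N·μ, so 6570·x̄_East = 64498·72356.4 − (7350·75233.4 + 21286·94365.3 + 15518·49079.6 + 13774·44801.8).
= 4666843087.2 − 3940342491.8 = 726500595.4.
x̄_East = 726500595.4 / 6570 = 110578.477... → 110578.5.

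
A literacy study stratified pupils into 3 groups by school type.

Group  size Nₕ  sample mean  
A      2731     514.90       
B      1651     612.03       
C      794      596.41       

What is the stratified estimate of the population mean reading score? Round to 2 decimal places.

558.39

N = 2731 + 1651 + 794 = 5176.
Weight each subgroup mean by Nₕ/N and sum.
Σ Nₕx̄ₕ = 2731·514.90 + 1651·612.03 + 794·596.41 = 1406191.9 + 1010461.53 + 473549.54 = 2890202.97.
Divide by N: 2890202.97 / 5176 = 558.3854... → 558.39.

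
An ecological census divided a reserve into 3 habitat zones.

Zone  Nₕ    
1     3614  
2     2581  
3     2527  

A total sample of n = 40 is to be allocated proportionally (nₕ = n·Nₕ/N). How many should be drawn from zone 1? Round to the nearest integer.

17

N = 3614 + 2581 + 2527 = 8722.
n_1 = 40·3614/8722 = 16.574... → 17.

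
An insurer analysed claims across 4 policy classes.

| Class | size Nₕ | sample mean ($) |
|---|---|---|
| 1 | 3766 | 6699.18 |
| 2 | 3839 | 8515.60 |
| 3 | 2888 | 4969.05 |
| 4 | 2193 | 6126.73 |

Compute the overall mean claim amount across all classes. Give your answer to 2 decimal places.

6756.03

N = 3766 + 3839 + 2888 + 2193 = 12686.
Overall mean = Σ (Nₕ/N)·x̄ₕ — weight by population share, not a simple average.
Σ Nₕx̄ₕ = 3766·6699.18 + 3839·8515.60 + 2888·4969.05 + 2193·6126.73 = 25229111.88 + 32691388.4 + 14350616.4 + 13435918.89 = 85707035.57.
Divide by N: 85707035.57 / 12686 = 6756.0331... → 6756.03.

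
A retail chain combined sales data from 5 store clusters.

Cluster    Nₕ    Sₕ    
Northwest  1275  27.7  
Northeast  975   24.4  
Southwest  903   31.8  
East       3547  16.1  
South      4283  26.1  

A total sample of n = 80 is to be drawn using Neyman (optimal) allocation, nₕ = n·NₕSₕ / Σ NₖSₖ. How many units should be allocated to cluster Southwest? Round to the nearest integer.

Northwest: NₕSₕ = 1275·27.7 = 35317.5
Northeast: NₕSₕ = 975·24.4 = 23790
Southwest: NₕSₕ = 903·31.8 = 28715.4
East: NₕSₕ = 3547·16.1 = 57106.7
South: NₕSₕ = 4283·26.1 = 111786.3
Σ NₕSₕ = 256715.9.
n_Southwest = 80·28715.4/256715.9 = 8.949... → 9.

9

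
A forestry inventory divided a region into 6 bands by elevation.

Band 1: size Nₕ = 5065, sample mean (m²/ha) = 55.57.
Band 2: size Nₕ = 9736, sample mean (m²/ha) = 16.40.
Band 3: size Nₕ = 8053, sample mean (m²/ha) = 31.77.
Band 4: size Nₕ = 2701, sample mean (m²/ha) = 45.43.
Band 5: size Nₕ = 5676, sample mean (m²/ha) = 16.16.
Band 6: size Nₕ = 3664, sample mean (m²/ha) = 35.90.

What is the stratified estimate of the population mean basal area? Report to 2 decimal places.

29.89

N = 5065 + 9736 + 8053 + 2701 + 5676 + 3664 = 34895.
Weight each subgroup mean by Nₕ/N and sum.
Σ Nₕx̄ₕ = 5065·55.57 + 9736·16.40 + 8053·31.77 + 2701·45.43 + 5676·16.16 + 3664·35.90 = 281462.05 + 159670.4 + 255843.81 + 122706.43 + 91724.16 + 131537.6 = 1042944.45.
Divide by N: 1042944.45 / 34895 = 29.8881... → 29.89.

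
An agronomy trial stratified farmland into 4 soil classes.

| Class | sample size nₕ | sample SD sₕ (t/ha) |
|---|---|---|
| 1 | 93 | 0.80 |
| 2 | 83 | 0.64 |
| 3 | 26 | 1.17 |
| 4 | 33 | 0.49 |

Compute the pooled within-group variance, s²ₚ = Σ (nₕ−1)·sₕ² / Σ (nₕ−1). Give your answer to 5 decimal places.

1: (93−1)·0.80² = 92·0.64 = 58.88
2: (83−1)·0.64² = 82·0.4096 = 33.5872
3: (26−1)·1.17² = 25·1.3689 = 34.2225
4: (33−1)·0.49² = 32·0.2401 = 7.6832
Numerator = 134.3729; denominator = Σ(nₕ−1) = 231.
s²ₚ = 134.3729/231 = 0.5817009... → 0.58170.

0.58170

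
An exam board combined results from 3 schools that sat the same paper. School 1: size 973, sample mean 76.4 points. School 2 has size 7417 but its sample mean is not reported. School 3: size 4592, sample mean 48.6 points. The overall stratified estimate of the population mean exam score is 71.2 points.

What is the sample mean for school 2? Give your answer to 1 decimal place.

N = 973 + 7417 + 4592 = 12982.
Overall total = μ·N = 71.2·12982 = 924318.4.
Subtract the known strata: 973·76.4 + 4592·48.6 = 297508.4.
Remaining total for school 2: 924318.4 − 297508.4 = 626810.
Divide by its size: 626810 / 7417 = 84.510... → 84.5.

84.5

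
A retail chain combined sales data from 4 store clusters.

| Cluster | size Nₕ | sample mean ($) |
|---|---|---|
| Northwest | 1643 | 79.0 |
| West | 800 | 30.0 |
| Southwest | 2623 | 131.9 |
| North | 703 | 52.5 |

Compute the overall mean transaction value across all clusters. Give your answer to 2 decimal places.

N = 1643 + 800 + 2623 + 703 = 5769.
The stratified mean weights each stratum mean by its population share Nₕ/N.
Σ Nₕx̄ₕ = 1643·79.0 + 800·30.0 + 2623·131.9 + 703·52.5 = 129797 + 24000 + 345973.7 + 36907.5 = 536678.2.
Divide by N: 536678.2 / 5769 = 93.0279... → 93.03.

93.03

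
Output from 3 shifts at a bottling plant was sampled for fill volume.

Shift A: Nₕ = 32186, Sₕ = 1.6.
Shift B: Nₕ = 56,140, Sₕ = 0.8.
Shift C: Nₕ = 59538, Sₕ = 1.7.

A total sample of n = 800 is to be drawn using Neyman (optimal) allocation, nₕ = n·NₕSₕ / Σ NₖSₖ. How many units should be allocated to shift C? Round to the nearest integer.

Σ NₕSₕ = 32186·1.6 + 56140·0.8 + 59538·1.7 = 197624.2.
Share for C: 101214.6/197624.2 = 0.51216.
n_C = 800 × 0.51216 = 409.726... → 410.

410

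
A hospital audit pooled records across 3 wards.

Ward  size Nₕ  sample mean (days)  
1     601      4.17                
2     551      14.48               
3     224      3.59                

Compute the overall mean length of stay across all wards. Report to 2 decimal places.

N = 1376; weights Wₕ = Nₕ/N = (0.4368, 0.4004, 0.1628).
x̄_st = Σ Wₕ·x̄ₕ = 0.4368·4.17 + 0.4004·14.48 + 0.1628·3.59 ≈ 8.2041...
→ 8.20.

8.20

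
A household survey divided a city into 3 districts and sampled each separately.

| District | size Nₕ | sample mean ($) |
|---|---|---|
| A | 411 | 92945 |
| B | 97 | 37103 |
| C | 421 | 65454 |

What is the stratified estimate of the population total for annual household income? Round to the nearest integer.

69355520

A: 411·92945 = 38200395
B: 97·37103 = 3598991
C: 421·65454 = 27556134
τ̂ = Σ Nₕx̄ₕ = 69355520.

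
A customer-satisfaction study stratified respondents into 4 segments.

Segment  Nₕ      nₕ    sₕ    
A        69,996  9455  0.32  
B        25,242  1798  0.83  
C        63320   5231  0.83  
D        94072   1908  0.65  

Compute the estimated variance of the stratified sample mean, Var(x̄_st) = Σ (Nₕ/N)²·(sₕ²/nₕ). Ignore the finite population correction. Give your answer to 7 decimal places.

0.0000436

N = 252630; Wₕ = Nₕ/N.
segment A: (69996/252630)²·0.32²/9455 = 0.0000008314
segment B: (25242/252630)²·0.83²/1798 = 0.0000038251
segment C: (63320/252630)²·0.83²/5231 = 0.0000082734
segment D: (94072/252630)²·0.65²/1908 = 0.0000307043
Sum = 0.0000436342 → 0.0000436.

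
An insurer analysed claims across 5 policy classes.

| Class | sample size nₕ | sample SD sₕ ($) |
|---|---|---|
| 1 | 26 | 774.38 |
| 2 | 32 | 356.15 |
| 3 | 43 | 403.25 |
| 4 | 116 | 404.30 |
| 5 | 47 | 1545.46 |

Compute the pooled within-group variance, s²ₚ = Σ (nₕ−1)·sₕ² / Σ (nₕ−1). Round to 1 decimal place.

1: (26−1)·774.38² = 25·599664.3844 = 14991609.61
2: (32−1)·356.15² = 31·126842.8225 = 3932127.4975
3: (43−1)·403.25² = 42·162610.5625 = 6829643.625
4: (116−1)·404.30² = 115·163458.49 = 18797726.35
5: (47−1)·1545.46² = 46·2388446.6116 = 109868544.1336
Numerator = 154419651.2161; denominator = Σ(nₕ−1) = 259.
s²ₚ = 154419651.2161/259 = 596214.870... → 596214.9.

596214.9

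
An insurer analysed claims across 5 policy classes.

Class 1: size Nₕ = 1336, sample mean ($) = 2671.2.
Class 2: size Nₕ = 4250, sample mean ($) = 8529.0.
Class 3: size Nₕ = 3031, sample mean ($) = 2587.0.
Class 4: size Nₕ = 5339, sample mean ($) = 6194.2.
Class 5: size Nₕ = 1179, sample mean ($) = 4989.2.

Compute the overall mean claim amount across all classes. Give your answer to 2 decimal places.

x̄_st = (Σ Nₕx̄ₕ) / (Σ Nₕ) = (1336·2671.2 + 4250·8529.0 + 3031·2587.0 + 5339·6194.2 + 1179·4989.2) / 15135
= 86611270.8 / 15135 = 5722.5815... → 5722.58.

5722.58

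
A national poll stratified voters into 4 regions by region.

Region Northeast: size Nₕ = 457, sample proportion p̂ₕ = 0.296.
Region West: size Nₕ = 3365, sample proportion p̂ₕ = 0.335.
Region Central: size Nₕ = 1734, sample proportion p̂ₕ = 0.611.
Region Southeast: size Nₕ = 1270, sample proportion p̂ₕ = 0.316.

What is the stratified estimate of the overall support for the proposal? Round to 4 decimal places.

0.3990

Wₕ = Nₕ/N with N = 6826: 0.0669, 0.4930, 0.2540, 0.1861.
p̂_st = 0.0669·0.296 + 0.4930·0.335 + 0.2540·0.611 + 0.1861·0.316 ≈ 0.398966... → 0.3990.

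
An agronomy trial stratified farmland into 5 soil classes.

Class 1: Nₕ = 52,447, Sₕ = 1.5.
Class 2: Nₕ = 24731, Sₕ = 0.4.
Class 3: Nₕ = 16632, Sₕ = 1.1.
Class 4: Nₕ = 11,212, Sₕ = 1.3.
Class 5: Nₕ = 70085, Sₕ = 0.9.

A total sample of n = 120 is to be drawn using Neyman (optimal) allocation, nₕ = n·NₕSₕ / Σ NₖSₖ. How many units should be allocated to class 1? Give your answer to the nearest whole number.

Σ NₕSₕ = 52447·1.5 + 24731·0.4 + 16632·1.1 + 11212·1.3 + 70085·0.9 = 184510.2.
Share for 1: 78670.5/184510.2 = 0.42637.
n_1 = 120 × 0.42637 = 51.165... → 51.

51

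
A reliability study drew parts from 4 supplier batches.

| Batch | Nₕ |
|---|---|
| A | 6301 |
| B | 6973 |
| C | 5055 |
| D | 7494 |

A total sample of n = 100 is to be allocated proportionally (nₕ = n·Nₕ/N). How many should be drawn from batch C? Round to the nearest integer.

20

N = 6301 + 6973 + 5055 + 7494 = 25823.
n_C = 100·5055/25823 = 19.576... → 20.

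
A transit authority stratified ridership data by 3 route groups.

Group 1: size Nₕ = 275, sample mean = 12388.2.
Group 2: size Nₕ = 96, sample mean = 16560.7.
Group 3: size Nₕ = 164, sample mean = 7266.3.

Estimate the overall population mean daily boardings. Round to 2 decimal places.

11566.83

N = 535; weights Wₕ = Nₕ/N = (0.5140, 0.1794, 0.3065).
x̄_st = Σ Wₕ·x̄ₕ = 0.5140·12388.2 + 0.1794·16560.7 + 0.3065·7266.3 ≈ 11566.8325...
→ 11566.83.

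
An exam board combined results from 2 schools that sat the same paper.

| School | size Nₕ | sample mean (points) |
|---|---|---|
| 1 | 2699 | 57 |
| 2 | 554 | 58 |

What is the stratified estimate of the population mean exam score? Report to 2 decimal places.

x̄_st = (Σ Nₕx̄ₕ) / (Σ Nₕ) = (2699·57 + 554·58) / 3253
= 185975 / 3253 = 57.1703... → 57.17.

57.17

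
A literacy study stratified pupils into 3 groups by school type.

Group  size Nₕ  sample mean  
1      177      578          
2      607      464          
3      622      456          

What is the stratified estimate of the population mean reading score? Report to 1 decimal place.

474.8

N = 177 + 607 + 622 = 1406.
Overall mean = Σ (Nₕ/N)·x̄ₕ — weight by population share, not a simple average.
Σ Nₕx̄ₕ = 177·578 + 607·464 + 622·456 = 102306 + 281648 + 283632 = 667586.
Divide by N: 667586 / 1406 = 474.812... → 474.8.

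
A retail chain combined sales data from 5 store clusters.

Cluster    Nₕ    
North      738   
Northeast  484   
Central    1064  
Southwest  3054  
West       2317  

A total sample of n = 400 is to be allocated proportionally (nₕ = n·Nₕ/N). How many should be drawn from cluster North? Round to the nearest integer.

39

Share of cluster North = 738/7657 = 0.09638.
Allocate 400 × 0.09638 = 38.553... → 39.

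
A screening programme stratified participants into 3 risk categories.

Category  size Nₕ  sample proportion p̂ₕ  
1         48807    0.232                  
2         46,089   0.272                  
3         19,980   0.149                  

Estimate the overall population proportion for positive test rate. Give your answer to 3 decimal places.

0.234

Wₕ = Nₕ/N with N = 114876: 0.4249, 0.4012, 0.1739.
p̂_st = 0.4249·0.232 + 0.4012·0.272 + 0.1739·0.149 ≈ 0.23361... → 0.234.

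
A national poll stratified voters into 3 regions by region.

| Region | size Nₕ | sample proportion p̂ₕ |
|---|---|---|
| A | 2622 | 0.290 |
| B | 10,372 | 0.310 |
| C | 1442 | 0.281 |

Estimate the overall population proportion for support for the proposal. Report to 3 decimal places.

Wₕ = Nₕ/N with N = 14436: 0.1816, 0.7185, 0.0999.
p̂_st = 0.1816·0.290 + 0.7185·0.310 + 0.0999·0.281 ≈ 0.30347... → 0.303.

0.303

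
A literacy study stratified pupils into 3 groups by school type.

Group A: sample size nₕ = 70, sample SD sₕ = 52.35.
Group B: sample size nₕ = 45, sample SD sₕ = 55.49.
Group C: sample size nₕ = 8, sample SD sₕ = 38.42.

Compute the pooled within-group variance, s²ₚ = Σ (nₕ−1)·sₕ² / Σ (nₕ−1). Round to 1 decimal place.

2790.9

A: (70−1)·52.35² = 69·2740.5225 = 189096.0525
B: (45−1)·55.49² = 44·3079.1401 = 135482.1644
C: (8−1)·38.42² = 7·1476.0964 = 10332.6748
Numerator = 334910.8917; denominator = Σ(nₕ−1) = 120.
s²ₚ = 334910.8917/120 = 2790.924... → 2790.9.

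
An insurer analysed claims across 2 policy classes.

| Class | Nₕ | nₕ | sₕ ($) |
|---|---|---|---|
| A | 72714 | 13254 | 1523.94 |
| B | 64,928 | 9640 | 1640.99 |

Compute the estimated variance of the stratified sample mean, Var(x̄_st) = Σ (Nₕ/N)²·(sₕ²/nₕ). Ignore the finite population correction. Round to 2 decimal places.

N = 137642; Wₕ = Nₕ/N.
class A: (72714/137642)²·1523.94²/13254 = 48.90158
class B: (64928/137642)²·1640.99²/9640 = 62.15799
Sum = 111.05957 → 111.06.

111.06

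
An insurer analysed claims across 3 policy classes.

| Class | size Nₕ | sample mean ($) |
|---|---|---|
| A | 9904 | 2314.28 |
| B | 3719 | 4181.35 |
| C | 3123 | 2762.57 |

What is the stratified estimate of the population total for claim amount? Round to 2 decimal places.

Estimate total by summing Nₕ·x̄ₕ over strata.
9904·2314.28 + 3719·4181.35 + 3123·2762.57 = 22920629.12 + 15550440.65 + 8627506.11 = 47098575.88.

47098575.88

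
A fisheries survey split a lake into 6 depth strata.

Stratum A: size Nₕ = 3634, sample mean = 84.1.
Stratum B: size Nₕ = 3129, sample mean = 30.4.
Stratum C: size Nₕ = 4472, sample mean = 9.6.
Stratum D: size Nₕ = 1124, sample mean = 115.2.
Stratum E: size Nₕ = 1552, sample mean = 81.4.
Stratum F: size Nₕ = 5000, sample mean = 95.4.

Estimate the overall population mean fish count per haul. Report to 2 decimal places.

62.21

N = 18911; weights Wₕ = Nₕ/N = (0.1922, 0.1655, 0.2365, 0.0594, 0.0821, 0.2644).
x̄_st = Σ Wₕ·x̄ₕ = 0.1922·84.1 + 0.1655·30.4 + 0.2365·9.6 + 0.0594·115.2 + 0.0821·81.4 + 0.2644·95.4 ≈ 62.2119...
→ 62.21.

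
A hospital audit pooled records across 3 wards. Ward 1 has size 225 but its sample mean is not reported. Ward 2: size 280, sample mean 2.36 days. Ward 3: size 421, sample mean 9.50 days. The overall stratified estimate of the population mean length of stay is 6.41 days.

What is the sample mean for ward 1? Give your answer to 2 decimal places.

N = 225 + 280 + 421 = 926.
Overall total = μ·N = 6.41·926 = 5935.66.
Subtract the known strata: 280·2.36 + 421·9.50 = 4660.3.
Remaining total for ward 1: 5935.66 − 4660.3 = 1275.36.
Divide by its size: 1275.36 / 225 = 5.6683... → 5.67.

5.67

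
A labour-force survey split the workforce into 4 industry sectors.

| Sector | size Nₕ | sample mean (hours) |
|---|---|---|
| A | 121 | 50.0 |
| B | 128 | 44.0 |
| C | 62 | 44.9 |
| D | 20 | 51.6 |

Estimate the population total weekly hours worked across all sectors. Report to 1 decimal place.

A: 121·50.0 = 6050
B: 128·44.0 = 5632
C: 62·44.9 = 2783.8
D: 20·51.6 = 1032
τ̂ = Σ Nₕx̄ₕ = 15497.8.

15497.8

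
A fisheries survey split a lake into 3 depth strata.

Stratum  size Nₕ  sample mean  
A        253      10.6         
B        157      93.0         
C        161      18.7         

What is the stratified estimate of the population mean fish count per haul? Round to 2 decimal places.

x̄_st = (Σ Nₕx̄ₕ) / (Σ Nₕ) = (253·10.6 + 157·93.0 + 161·18.7) / 571
= 20293.5 / 571 = 35.5403... → 35.54.

35.54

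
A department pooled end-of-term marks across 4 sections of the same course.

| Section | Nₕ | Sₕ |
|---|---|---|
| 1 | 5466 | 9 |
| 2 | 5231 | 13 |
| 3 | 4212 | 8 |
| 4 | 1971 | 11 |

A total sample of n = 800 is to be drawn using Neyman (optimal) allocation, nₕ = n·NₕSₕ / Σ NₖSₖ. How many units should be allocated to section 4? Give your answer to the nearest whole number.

1: NₕSₕ = 5466·9 = 49194
2: NₕSₕ = 5231·13 = 68003
3: NₕSₕ = 4212·8 = 33696
4: NₕSₕ = 1971·11 = 21681
Σ NₕSₕ = 172574.
n_4 = 800·21681/172574 = 100.506... → 101.

101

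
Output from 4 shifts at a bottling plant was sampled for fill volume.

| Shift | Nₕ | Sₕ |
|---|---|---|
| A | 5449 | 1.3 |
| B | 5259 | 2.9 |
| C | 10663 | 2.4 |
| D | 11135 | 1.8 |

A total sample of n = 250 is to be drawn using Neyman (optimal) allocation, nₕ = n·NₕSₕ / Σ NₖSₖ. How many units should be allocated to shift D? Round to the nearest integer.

74

Σ NₕSₕ = 5449·1.3 + 5259·2.9 + 10663·2.4 + 11135·1.8 = 67969.
Share for D: 20043/67969 = 0.29488.
n_D = 250 × 0.29488 = 73.721... → 74.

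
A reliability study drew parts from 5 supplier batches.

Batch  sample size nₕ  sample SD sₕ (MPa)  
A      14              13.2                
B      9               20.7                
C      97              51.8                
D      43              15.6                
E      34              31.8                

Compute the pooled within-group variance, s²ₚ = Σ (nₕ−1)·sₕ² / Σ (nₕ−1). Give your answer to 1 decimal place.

1598.3

A: (14−1)·13.2² = 13·174.24 = 2265.12
B: (9−1)·20.7² = 8·428.49 = 3427.92
C: (97−1)·51.8² = 96·2683.24 = 257591.04
D: (43−1)·15.6² = 42·243.36 = 10221.12
E: (34−1)·31.8² = 33·1011.24 = 33370.92
Numerator = 306876.12; denominator = Σ(nₕ−1) = 192.
s²ₚ = 306876.12/192 = 1598.313... → 1598.3.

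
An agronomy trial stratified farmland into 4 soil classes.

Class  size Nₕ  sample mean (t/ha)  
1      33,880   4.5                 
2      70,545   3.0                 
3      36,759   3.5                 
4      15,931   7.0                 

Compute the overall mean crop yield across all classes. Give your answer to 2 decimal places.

N = 33880 + 70545 + 36759 + 15931 = 157115.
Overall mean = Σ (Nₕ/N)·x̄ₕ — weight by population share, not a simple average.
Σ Nₕx̄ₕ = 33880·4.5 + 70545·3.0 + 36759·3.5 + 15931·7.0 = 152460 + 211635 + 128656.5 + 111517 = 604268.5.
Divide by N: 604268.5 / 157115 = 3.8460... → 3.85.

3.85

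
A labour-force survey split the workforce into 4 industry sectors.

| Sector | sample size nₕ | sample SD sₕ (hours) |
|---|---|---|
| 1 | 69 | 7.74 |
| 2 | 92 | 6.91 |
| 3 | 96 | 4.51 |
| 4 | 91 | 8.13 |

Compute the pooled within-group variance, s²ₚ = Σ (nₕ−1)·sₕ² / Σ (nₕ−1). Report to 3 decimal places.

47.383

1: (69−1)·7.74² = 68·59.9076 = 4073.7168
2: (92−1)·6.91² = 91·47.7481 = 4345.0771
3: (96−1)·4.51² = 95·20.3401 = 1932.3095
4: (91−1)·8.13² = 90·66.0969 = 5948.721
Numerator = 16299.8244; denominator = Σ(nₕ−1) = 344.
s²ₚ = 16299.8244/344 = 47.38321... → 47.383.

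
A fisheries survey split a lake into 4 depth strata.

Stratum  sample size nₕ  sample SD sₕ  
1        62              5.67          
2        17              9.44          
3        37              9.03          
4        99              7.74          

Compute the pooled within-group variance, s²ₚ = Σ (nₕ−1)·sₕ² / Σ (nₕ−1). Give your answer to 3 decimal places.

1: (62−1)·5.67² = 61·32.1489 = 1961.0829
2: (17−1)·9.44² = 16·89.1136 = 1425.8176
3: (37−1)·9.03² = 36·81.5409 = 2935.4724
4: (99−1)·7.74² = 98·59.9076 = 5870.9448
Numerator = 12193.3177; denominator = Σ(nₕ−1) = 211.
s²ₚ = 12193.3177/211 = 57.78824... → 57.788.

57.788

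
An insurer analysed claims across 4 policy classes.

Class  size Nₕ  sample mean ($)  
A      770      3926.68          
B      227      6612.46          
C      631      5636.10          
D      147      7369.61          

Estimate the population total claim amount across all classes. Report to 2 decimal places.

9164283.79

Population total = Σ Nₕ·x̄ₕ (each stratum's size times its mean).
770·3926.68 + 227·6612.46 + 631·5636.10 + 147·7369.61 = 3023543.6 + 1501028.42 + 3556379.1 + 1083332.67 = 9164283.79.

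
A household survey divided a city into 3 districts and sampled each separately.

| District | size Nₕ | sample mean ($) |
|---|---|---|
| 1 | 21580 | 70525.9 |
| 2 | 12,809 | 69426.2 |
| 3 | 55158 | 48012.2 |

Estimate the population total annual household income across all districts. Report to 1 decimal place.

1: 21580·70525.9 = 1521948922
2: 12809·69426.2 = 889280195.8
3: 55158·48012.2 = 2648256927.6
τ̂ = Σ Nₕx̄ₕ = 5059486045.4.

5059486045.4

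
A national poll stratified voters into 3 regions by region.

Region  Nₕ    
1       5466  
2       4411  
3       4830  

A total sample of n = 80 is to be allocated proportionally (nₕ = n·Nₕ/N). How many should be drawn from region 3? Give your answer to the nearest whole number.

26

Share of region 3 = 4830/14707 = 0.32842.
Allocate 80 × 0.32842 = 26.273... → 26.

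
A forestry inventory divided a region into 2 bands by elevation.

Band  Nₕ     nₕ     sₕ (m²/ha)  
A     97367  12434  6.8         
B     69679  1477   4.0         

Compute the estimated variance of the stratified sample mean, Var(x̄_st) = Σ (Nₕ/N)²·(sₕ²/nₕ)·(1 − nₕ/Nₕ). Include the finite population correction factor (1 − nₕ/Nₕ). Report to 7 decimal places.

0.0029470

N = 167046. Term for each stratum: Wₕ²sₕ²/nₕ·(1−nₕ/Nₕ).
Var(x̄_st) = 0.0011021052 + 0.0018448725 = 0.0029469777 → 0.0029470.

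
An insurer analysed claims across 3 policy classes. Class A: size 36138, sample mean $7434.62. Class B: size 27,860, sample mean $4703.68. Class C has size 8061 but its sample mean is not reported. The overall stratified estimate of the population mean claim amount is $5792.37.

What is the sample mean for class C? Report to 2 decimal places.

N = 36138 + 27860 + 8061 = 72059.
Overall total = μ·N = 5792.37·72059 = 417392389.83.
Subtract the known strata: 36138·7434.62 + 27860·4703.68 = 399716822.36.
Remaining total for class C: 417392389.83 − 399716822.36 = 17675567.47.
Divide by its size: 17675567.47 / 8061 = 2192.7264... → 2192.73.

2192.73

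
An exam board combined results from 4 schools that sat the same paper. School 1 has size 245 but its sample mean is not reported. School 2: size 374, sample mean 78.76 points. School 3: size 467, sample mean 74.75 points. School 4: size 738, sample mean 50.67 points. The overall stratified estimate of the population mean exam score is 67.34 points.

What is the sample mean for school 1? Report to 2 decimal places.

N = 245 + 374 + 467 + 738 = 1824.
Overall total = μ·N = 67.34·1824 = 122828.16.
Subtract the known strata: 374·78.76 + 467·74.75 + 738·50.67 = 101758.95.
Remaining total for school 1: 122828.16 − 101758.95 = 21069.21.
Divide by its size: 21069.21 / 245 = 85.9968... → 86.00.

86.00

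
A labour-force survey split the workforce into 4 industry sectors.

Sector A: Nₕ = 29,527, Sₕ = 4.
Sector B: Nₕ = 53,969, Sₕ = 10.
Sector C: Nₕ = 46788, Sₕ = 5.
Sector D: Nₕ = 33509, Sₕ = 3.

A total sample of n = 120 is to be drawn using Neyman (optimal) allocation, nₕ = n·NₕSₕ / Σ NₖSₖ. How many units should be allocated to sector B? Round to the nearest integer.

Σ NₕSₕ = 29527·4 + 53969·10 + 46788·5 + 33509·3 = 992265.
Share for B: 539690/992265 = 0.54390.
n_B = 120 × 0.54390 = 65.268... → 65.

65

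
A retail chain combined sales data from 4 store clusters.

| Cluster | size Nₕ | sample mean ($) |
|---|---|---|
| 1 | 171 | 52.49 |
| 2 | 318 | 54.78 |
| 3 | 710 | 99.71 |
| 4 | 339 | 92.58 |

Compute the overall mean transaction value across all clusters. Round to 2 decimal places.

83.60

N = 1538; weights Wₕ = Nₕ/N = (0.1112, 0.2068, 0.4616, 0.2204).
x̄_st = Σ Wₕ·x̄ₕ = 0.1112·52.49 + 0.2068·54.78 + 0.4616·99.71 + 0.2204·92.58 ≈ 83.5985...
→ 83.60.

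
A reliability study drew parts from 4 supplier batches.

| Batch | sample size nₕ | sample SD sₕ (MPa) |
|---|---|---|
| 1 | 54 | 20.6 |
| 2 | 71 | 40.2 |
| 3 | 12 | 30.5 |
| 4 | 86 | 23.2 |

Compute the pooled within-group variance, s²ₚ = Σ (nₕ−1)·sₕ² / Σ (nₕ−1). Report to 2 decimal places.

1: (54−1)·20.6² = 53·424.36 = 22491.08
2: (71−1)·40.2² = 70·1616.04 = 113122.8
3: (12−1)·30.5² = 11·930.25 = 10232.75
4: (86−1)·23.2² = 85·538.24 = 45750.4
Numerator = 191597.03; denominator = Σ(nₕ−1) = 219.
s²ₚ = 191597.03/219 = 874.8723... → 874.87.

874.87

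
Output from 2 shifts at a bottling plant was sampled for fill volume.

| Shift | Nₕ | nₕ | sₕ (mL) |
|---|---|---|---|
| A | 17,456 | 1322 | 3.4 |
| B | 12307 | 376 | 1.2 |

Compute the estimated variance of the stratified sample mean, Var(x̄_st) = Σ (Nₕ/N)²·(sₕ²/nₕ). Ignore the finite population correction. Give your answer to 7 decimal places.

N = 29763. Term for each stratum: Wₕ²sₕ²/nₕ.
Var(x̄_st) = 0.0030078934 + 0.0006548256 = 0.0036627190 → 0.0036627.

0.0036627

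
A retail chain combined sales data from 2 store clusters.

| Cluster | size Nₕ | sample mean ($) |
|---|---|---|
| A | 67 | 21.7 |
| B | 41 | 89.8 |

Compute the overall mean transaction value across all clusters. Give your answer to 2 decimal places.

47.55

N = 108; weights Wₕ = Nₕ/N = (0.6204, 0.3796).
x̄_st = Σ Wₕ·x̄ₕ = 0.6204·21.7 + 0.3796·89.8 ≈ 47.5528...
→ 47.55.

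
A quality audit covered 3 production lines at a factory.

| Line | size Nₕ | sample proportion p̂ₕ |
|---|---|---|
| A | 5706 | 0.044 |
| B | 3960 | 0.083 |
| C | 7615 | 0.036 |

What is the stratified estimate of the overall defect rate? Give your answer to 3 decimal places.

0.049

Wₕ = Nₕ/N with N = 17281: 0.3302, 0.2292, 0.4407.
p̂_st = 0.3302·0.044 + 0.2292·0.083 + 0.4407·0.036 ≈ 0.04941... → 0.049.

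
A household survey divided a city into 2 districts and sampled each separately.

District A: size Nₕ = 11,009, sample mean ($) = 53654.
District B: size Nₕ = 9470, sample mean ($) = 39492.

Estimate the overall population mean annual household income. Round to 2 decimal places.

47105.14

N = 20479; weights Wₕ = Nₕ/N = (0.5376, 0.4624).
x̄_st = Σ Wₕ·x̄ₕ = 0.5376·53654 + 0.4624·39492 ≈ 47105.1382...
→ 47105.14.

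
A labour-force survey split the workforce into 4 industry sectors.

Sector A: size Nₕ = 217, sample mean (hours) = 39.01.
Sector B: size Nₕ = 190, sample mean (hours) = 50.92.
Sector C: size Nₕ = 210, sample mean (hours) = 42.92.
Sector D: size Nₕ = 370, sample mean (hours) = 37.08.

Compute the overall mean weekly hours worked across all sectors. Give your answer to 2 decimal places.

N = 987; weights Wₕ = Nₕ/N = (0.2199, 0.1925, 0.2128, 0.3749).
x̄_st = Σ Wₕ·x̄ₕ = 0.2199·39.01 + 0.1925·50.92 + 0.2128·42.92 + 0.3749·37.08 ≈ 41.4111...
→ 41.41.

41.41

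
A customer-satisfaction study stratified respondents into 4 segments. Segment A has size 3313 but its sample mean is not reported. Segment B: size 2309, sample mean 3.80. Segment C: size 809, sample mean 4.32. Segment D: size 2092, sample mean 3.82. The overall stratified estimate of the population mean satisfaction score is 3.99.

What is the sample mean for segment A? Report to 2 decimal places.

4.15

Σ Nₕx̄ₕ = N·μ, so 3313·x̄_A = 8523·3.99 − (2309·3.80 + 809·4.32 + 2092·3.82).
= 34006.77 − 20260.52 = 13746.25.
x̄_A = 13746.25 / 3313 = 4.1492... → 4.15.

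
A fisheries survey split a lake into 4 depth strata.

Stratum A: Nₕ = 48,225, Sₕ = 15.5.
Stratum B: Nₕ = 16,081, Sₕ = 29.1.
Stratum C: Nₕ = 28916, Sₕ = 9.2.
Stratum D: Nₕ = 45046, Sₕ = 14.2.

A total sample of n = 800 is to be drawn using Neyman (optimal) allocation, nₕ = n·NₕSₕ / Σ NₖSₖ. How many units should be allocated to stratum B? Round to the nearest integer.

A: NₕSₕ = 48225·15.5 = 747487.5
B: NₕSₕ = 16081·29.1 = 467957.1
C: NₕSₕ = 28916·9.2 = 266027.2
D: NₕSₕ = 45046·14.2 = 639653.2
Σ NₕSₕ = 2121125.
n_B = 800·467957.1/2121125 = 176.494... → 176.

176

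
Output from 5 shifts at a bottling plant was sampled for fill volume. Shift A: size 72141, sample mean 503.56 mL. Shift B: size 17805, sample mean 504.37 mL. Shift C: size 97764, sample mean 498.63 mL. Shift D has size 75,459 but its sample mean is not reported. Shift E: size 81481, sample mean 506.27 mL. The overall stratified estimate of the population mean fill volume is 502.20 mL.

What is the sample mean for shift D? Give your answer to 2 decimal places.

500.62

N = 72141 + 17805 + 97764 + 75459 + 81481 = 344650.
Overall total = μ·N = 502.20·344650 = 173083230.
Subtract the known strata: 72141·503.56 + 17805·504.37 + 97764·498.63 + 81481·506.27 = 135307079.
Remaining total for shift D: 173083230 − 135307079 = 37776151.
Divide by its size: 37776151 / 75459 = 500.6182... → 500.62.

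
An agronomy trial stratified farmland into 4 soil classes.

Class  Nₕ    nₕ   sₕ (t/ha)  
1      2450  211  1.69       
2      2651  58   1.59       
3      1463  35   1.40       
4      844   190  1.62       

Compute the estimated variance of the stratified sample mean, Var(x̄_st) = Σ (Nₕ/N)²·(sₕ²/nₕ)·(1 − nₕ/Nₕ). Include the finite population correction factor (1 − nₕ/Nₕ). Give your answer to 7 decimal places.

0.0090836

N = 7408. Term for each stratum: Wₕ²sₕ²/nₕ·(1−nₕ/Nₕ).
Var(x̄_st) = 0.0013530355 + 0.0054597977 + 0.0021318597 + 0.0001389296 = 0.0090836224 → 0.0090836.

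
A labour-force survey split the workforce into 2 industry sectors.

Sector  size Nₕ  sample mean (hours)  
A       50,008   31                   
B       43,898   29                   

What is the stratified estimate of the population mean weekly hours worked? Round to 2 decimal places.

30.07

N = 93906; weights Wₕ = Nₕ/N = (0.5325, 0.4675).
x̄_st = Σ Wₕ·x̄ₕ = 0.5325·31 + 0.4675·29 ≈ 30.0651...
→ 30.07.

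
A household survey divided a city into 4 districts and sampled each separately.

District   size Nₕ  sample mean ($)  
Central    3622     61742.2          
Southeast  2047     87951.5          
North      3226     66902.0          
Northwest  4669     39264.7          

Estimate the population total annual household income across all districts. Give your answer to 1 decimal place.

802819705.2

Central: 3622·61742.2 = 223630248.4
Southeast: 2047·87951.5 = 180036720.5
North: 3226·66902.0 = 215825852
Northwest: 4669·39264.7 = 183326884.3
τ̂ = Σ Nₕx̄ₕ = 802819705.2.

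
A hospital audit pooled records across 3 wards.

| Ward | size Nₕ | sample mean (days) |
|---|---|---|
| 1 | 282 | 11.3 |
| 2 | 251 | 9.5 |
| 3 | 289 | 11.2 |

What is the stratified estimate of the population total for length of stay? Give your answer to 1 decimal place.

Population total = Σ Nₕ·x̄ₕ (each stratum's size times its mean).
282·11.3 + 251·9.5 + 289·11.2 = 3186.6 + 2384.5 + 3236.8 = 8807.9.

8807.9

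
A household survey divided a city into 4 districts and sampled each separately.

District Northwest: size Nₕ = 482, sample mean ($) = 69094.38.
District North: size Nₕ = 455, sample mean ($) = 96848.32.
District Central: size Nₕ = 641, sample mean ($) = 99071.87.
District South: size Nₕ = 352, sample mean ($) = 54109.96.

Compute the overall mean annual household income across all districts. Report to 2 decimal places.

x̄_st = (Σ Nₕx̄ₕ) / (Σ Nₕ) = (482·69094.38 + 455·96848.32 + 641·99071.87 + 352·54109.96) / 1930
= 159921251.35 / 1930 = 82860.7520... → 82860.75.

82860.75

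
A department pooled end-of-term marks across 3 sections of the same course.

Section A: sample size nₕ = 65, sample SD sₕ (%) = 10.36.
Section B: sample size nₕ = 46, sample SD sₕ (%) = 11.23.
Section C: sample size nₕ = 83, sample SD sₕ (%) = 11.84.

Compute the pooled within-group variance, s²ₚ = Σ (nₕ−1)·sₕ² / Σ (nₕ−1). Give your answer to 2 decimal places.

Degrees of freedom: 64 + 45 + 82 = 191.
Σ(nₕ−1)sₕ² = 64·107.3296 + 45·126.1129 + 82·140.1856 = 24039.3941.
s²ₚ = 24039.3941 / 191 = 125.8607... → 125.86.

125.86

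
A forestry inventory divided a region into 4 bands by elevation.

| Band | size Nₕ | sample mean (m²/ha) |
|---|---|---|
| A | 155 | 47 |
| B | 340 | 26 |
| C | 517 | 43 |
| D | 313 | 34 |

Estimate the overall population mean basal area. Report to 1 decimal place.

x̄_st = (Σ Nₕx̄ₕ) / (Σ Nₕ) = (155·47 + 340·26 + 517·43 + 313·34) / 1325
= 48998 / 1325 = 36.980... → 37.0.

37.0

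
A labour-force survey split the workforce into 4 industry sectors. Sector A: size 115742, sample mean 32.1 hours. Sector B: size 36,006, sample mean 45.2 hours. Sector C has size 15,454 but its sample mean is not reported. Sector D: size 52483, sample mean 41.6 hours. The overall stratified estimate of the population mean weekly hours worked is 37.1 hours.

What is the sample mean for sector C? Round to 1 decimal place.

Σ Nₕx̄ₕ = N·μ, so 15454·x̄_C = 219685·37.1 − (115742·32.1 + 36006·45.2 + 52483·41.6).
= 8150313.5 − 7526082.2 = 624231.3.
x̄_C = 624231.3 / 15454 = 40.393... → 40.4.

40.4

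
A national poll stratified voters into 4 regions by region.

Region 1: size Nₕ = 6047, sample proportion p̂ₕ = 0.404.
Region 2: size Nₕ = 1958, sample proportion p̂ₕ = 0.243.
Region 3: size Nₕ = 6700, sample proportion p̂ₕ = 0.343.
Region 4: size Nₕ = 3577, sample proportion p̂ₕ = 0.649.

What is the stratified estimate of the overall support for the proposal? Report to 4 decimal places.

0.4123

N = 6047 + 1958 + 6700 + 3577 = 18282.
Overall proportion = Σ (Nₕ/N)·p̂ₕ.
Σ Nₕp̂ₕ = 2442.988 + 475.794 + 2298.1 + 2321.473 = 7538.355.
7538.355 / 18282 = 0.412338... → 0.4123.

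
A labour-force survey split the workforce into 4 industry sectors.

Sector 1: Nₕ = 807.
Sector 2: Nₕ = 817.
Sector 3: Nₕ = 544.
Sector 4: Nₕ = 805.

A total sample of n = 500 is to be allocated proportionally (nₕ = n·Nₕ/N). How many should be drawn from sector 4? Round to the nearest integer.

135

Share of sector 4 = 805/2973 = 0.27077.
Allocate 500 × 0.27077 = 135.385... → 135.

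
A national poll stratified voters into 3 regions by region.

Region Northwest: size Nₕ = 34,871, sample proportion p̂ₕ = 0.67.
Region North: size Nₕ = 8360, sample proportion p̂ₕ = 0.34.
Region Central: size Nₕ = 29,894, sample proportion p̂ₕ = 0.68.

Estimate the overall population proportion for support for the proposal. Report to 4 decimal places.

0.6364

N = 34871 + 8360 + 29894 = 73125.
Overall proportion = Σ (Nₕ/N)·p̂ₕ.
Σ Nₕp̂ₕ = 23363.57 + 2842.4 + 20327.92 = 46533.89.
46533.89 / 73125 = 0.636361... → 0.6364.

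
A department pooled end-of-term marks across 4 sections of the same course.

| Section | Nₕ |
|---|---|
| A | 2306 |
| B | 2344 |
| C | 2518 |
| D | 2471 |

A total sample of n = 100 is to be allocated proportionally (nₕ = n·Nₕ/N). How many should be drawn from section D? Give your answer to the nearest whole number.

Share of section D = 2471/9639 = 0.25635.
Allocate 100 × 0.25635 = 25.635... → 26.

26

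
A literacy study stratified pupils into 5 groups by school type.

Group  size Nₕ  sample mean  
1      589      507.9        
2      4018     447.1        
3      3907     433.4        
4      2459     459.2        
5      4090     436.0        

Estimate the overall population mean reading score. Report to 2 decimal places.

N = 15063; weights Wₕ = Nₕ/N = (0.0391, 0.2667, 0.2594, 0.1632, 0.2715).
x̄_st = Σ Wₕ·x̄ₕ = 0.0391·507.9 + 0.2667·447.1 + 0.2594·433.4 + 0.1632·459.2 + 0.2715·436.0 ≈ 444.8853...
→ 444.89.

444.89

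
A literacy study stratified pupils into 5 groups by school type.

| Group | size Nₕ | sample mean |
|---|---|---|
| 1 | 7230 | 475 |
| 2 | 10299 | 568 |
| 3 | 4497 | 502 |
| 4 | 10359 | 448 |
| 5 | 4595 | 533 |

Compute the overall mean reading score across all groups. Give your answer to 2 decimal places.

503.83

N = 7230 + 10299 + 4497 + 10359 + 4595 = 36980.
Overall mean = Σ (Nₕ/N)·x̄ₕ — weight by population share, not a simple average.
Σ Nₕx̄ₕ = 7230·475 + 10299·568 + 4497·502 + 10359·448 + 4595·533 = 3434250 + 5849832 + 2257494 + 4640832 + 2449135 = 18631543.
Divide by N: 18631543 / 36980 = 503.8276... → 503.83.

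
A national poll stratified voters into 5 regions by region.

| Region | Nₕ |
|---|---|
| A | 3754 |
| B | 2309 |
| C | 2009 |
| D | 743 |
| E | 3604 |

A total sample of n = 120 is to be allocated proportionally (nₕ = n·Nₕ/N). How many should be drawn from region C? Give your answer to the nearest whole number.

N = 3754 + 2309 + 2009 + 743 + 3604 = 12419.
n_C = 120·2009/12419 = 19.412... → 19.

19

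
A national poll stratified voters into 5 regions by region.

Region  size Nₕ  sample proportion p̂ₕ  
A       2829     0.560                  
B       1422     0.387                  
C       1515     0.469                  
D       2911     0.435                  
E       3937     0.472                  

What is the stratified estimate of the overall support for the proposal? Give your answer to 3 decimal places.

0.473

N = 2829 + 1422 + 1515 + 2911 + 3937 = 12614.
Overall proportion = Σ (Nₕ/N)·p̂ₕ.
Σ Nₕp̂ₕ = 1584.24 + 550.314 + 710.535 + 1266.285 + 1858.264 = 5969.638.
5969.638 / 12614 = 0.47325... → 0.473.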